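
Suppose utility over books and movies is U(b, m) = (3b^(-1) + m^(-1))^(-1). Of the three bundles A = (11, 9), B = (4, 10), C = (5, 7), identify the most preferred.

Evaluate utility at each bundle:
U(A) = 2.605.
U(B) = 1.176.
U(C) = 1.346.
Highest utility is A, so A ≻ C ≻ B.

Bundle A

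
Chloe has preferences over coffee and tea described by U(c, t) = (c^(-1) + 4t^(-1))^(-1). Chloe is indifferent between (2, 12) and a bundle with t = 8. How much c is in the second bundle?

U depends on (c, t) only through S = c^(-1) + 4t^(-1), so equal utility means equal S. At (2, 12): S = 5/6.
With t = 8: 4·8^(-1) = 0.5, so c^(-1) = 5/6 − 0.5 = 1/3.
Hence c = 1/(1/3) = 3.
Check: U(3, 8) = 1.2.

c = 3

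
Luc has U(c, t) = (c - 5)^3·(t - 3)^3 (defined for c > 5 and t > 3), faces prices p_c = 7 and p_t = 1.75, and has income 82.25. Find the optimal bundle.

c* = 8, t* = 15

MU_c = 3·(c−5)^2·(t−3)^3, MU_t = 3·(c−5)^3·(t−3)^2.
MRS = (t−3)/(c−5).
Tangency: set MRS = p_c/p_t = 7/1.75 = 4.
So (t − 3)/(c − 5) = 4, i.e. (t − 3) = 4·(c − 5).
Rewrite the budget in excess-of-subsistence terms: 7·(c − 5) + 1.75·(t − 3) = 82.25 − 7·5 − 1.75·3 = 42.
Substituting, 14·(c − 5) = 42, so c − 5 = 3 and c* = 8.
Then t − 3 = 4·3 = 12, so t* = 15.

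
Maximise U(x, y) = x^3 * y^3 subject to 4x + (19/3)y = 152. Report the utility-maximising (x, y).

MU_x = 3·x^2·y^3 and MU_y = 3·x^3·y^2.
MRS = MU_x/MU_y = y/x.
Tangency: set MRS = p_x/p_y = 4/(19/3) = 12/19.
So y/x = 12/19, i.e. y = (12/19)·x.
Substitute into the budget 4·x + (19/3)·y = 152: 8·x = 152, so x* = 19.
Then y* = (12/19)·19 = 12.

x* = 19, y* = 12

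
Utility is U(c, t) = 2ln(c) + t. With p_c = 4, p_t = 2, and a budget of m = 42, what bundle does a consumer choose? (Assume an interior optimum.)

MU_c = 2/c, MU_t = 1.
MRS = 2/c ÷ 1.
Tangency: set MRS = p_c/p_t = 4/2 = 2.
MRS depends only on c: 2/c = 2 ⇒ c* = 2/2 = 1.
From the budget, 2·t = 42 − 4·1 = 38, so t* = 19.

c* = 1, t* = 19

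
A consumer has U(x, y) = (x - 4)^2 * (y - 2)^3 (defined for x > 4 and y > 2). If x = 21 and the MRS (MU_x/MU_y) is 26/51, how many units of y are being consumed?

MU_x = 2·(x−4)·(y−2)^3, MU_y = 3·(x−4)^2·(y−2)^2.
MRS = (2/3)·(y−2)/(x−4).
Substitute x = 21: MRS = (y − 2)/25.5. Setting this equal to 26/51 gives y − 2 = (26/51)·25.5 = 13, so y = 15.

y = 15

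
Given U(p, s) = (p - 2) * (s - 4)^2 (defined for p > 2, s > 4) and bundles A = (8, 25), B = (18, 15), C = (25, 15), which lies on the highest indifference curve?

Bundle C

Evaluate utility at each bundle:
U(A) = 2646.
U(B) = 1936.
U(C) = 2783.
Highest utility is C, so C ≻ A ≻ B.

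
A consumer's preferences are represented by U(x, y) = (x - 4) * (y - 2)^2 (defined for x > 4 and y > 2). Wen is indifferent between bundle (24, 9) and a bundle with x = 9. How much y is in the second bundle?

y = 16

U(24, 9) = 980.
Set U(9, y) = 980 and solve.
With x = 9: (9 − 4) = 5, so (y − 2)^2 = 980/5 = 196.
Taking the square root (with y > 2): y − 2 = 14, so y = 16.
Check: U(9, 16) = 980.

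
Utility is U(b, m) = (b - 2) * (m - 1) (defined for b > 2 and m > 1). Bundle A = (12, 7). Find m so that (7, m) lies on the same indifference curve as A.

m = 13

U(12, 7) = 60.
Set U(7, m) = 60 and solve.
With b = 7: (7 − 2) = 5, so (m − 1) = 60/5 = 12.
So m = 1 + 12 = 13.
Check: U(7, 13) = 60.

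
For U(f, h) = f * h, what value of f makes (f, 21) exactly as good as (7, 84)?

f = 28

U(7, 84) = 588.
Set U(f, 21) = 588 and solve.
With h = 21: f = 588/21 = 28.
Check: U(28, 21) = 588.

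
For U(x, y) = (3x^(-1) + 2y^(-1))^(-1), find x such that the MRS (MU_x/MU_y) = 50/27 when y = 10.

x = 9

For CES with ρ = -1, MRS = (3/2)·(y/x)^2.
Setting (3/2)·(10/x)^2 = 50/27 gives (10/x)^2 = 100/81, so 10/x = 10/9 and x = 9.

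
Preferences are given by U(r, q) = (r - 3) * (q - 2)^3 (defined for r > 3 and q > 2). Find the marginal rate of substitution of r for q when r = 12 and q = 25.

MU_r = (q−2)^3, MU_q = 3·(r−3)·(q−2)^2.
MRS = (1/3)·(q−2)/(r−3).
At (12, 25): MRS = 23/27.
The indifference curve has slope −23/27 at this bundle.

MRS = 23/27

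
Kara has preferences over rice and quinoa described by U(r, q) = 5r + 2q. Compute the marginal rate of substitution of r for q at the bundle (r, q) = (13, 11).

MU_r = 5, MU_q = 2, so MRS = 5/2 = 2.5 at every bundle.
At (13, 11): MRS = 2.5.
The indifference curve has slope −2.5 at this bundle.

MRS = 2.5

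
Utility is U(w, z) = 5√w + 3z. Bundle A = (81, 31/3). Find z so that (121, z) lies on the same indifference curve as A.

z = 7

U(81, 31/3) = 76.
Set U(121, z) = 76 and solve.
With w = 121: √121 = 11, so 3z = 76 − 5·11 = 21 and z = 7.
Check: U(121, 7) = 76.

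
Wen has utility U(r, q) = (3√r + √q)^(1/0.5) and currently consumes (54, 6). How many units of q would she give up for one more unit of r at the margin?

For CES with ρ = 0.5, MRS = (3/1)·√(q/r).
At (54, 6): MRS = 1.
The indifference curve has slope −1 at this bundle.

MRS = 1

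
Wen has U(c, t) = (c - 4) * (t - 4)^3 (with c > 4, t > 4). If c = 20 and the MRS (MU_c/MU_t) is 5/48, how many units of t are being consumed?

t = 9

MU_c = (t−4)^3, MU_t = 3·(c−4)·(t−4)^2.
MRS = (1/3)·(t−4)/(c−4).
Substitute c = 20: MRS = (t − 4)/48. Setting this equal to 5/48 gives t − 4 = (5/48)·48 = 5, so t = 9.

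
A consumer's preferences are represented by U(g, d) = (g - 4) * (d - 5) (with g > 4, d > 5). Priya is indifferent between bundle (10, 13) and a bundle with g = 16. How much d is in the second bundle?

d = 9

U(10, 13) = 48.
Set U(16, d) = 48 and solve.
With g = 16: (16 − 4) = 12, so (d − 5) = 48/12 = 4.
So d = 5 + 4 = 9.
Check: U(16, 9) = 48.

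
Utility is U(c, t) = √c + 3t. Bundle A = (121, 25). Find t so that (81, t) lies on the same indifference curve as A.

t = 77/3

U(121, 25) = 86.
Set U(81, t) = 86 and solve.
With c = 81: √81 = 9, so 3t = 86 − 9 = 77 and t = 77/3.
Check: U(81, 77/3) = 86.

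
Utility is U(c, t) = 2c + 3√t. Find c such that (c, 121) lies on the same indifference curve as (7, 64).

U(7, 64) = 38.
Set U(c, 121) = 38 and solve.
With t = 121: √121 = 11, so 2c = 38 − 3·11 = 5 and c = 2.5.
Check: U(2.5, 121) = 38.

c = 2.5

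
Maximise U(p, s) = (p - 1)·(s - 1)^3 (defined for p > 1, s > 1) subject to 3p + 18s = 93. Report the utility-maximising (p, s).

p* = 7, s* = 4

MU_p = (s−1)^3, MU_s = 3·(p−1)·(s−1)^2.
MRS = (1/3)·(s−1)/(p−1).
Tangency: set MRS = p_p/p_s = 3/18 = 1/6.
So (1/3)·(s − 1)/(p − 1) = 1/6, i.e. (s − 1) = 0.5·(p − 1).
Rewrite the budget in excess-of-subsistence terms: 3·(p − 1) + 18·(s − 1) = 93 − 3·1 − 18·1 = 72.
Substituting, 12·(p − 1) = 72, so p − 1 = 6 and p* = 7.
Then s − 1 = 0.5·6 = 3, so s* = 4.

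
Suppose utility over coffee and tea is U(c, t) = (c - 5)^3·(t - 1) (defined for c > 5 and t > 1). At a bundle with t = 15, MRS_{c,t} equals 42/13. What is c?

c = 18

MU_c = 3·(c−5)^2·(t−1), MU_t = (c−5)^3.
MRS = (3/1)·(t−1)/(c−5).
Substitute t = 15: MRS = 42/(c − 5). Setting this equal to 42/13 gives c − 5 = 42/(42/13) = 13, so c = 18.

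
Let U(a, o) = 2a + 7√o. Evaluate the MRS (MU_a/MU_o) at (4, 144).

MU_a = 2, MU_o = 7/(2√o).
MRS = 2 ÷ (7/(2√o)).
At (4, 144): MRS = 48/7.
That is, one extra unit of a is worth 48/7 units of o at the margin.

MRS = 48/7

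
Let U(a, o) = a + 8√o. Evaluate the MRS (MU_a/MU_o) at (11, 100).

MRS = 2.5

MU_a = 1, MU_o = 8/(2√o).
MRS = 1 ÷ (8/(2√o)).
At (11, 100): MRS = 2.5.
So at (11, 100) the consumer would give up 2.5 units of o for one more unit of a.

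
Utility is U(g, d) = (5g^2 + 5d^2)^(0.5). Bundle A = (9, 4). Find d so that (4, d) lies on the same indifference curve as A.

d = 9

U depends on (g, d) only through S = 5g^2 + 5d^2, so equal utility means equal S. At (9, 4): S = 485.
With g = 4: 5·4^2 = 80, so 5d^2 = 485 − 80 = 405, i.e. d^2 = 81.
Hence d = √81 = 9.
Check: U(4, 9) = 22.0227.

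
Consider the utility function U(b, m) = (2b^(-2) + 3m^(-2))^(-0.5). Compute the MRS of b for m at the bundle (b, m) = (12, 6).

MRS = 1/12

For CES with ρ = -2, MRS = (2/3)·(m/b)^3.
At (12, 6): MRS = 1/12.
The indifference curve has slope −1/12 at this bundle.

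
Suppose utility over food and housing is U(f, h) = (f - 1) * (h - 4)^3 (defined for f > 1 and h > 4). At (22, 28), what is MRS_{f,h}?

MU_f = (h−4)^3, MU_h = 3·(f−1)·(h−4)^2.
MRS = (1/3)·(h−4)/(f−1).
At (22, 28): MRS = 8/21.
That is, one extra unit of f is worth 8/21 units of h at the margin.

MRS = 8/21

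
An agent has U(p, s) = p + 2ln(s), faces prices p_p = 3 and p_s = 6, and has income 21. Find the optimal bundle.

MU_p = 1, MU_s = 2/s.
MRS = 1 ÷ (2/s).
Tangency: set MRS = p_p/p_s = 3/6 = 0.5.
MRS depends only on s: 0.5·s = 0.5 ⇒ s* = 0.5/0.5 = 1.
From the budget, 3·p = 21 − 6·1 = 15, so p* = 5.

p* = 5, s* = 1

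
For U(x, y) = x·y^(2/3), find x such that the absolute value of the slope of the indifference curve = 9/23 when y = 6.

MU_x = y^(2/3) and MU_y = 2/3·x·y^(-1/3).
MRS = MU_x/MU_y = (1.5)·y/x.
Substitute y = 6: MRS = 9/x. Setting 9/x = 9/23 gives x = 9/(9/23) = 23.

x = 23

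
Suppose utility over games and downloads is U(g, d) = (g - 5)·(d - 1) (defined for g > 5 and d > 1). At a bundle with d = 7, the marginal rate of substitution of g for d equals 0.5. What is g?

MU_g = (d−1), MU_d = (g−5).
MRS = (d−1)/(g−5).
Substitute d = 7: MRS = 6/(g − 5). Setting this equal to 0.5 gives g − 5 = 6/0.5 = 12, so g = 17.

g = 17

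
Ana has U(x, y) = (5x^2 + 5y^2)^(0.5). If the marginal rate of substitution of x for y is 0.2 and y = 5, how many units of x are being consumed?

For CES with ρ = 2, MRS = (y/x)^(-1).
Setting (5/x)^(-1) = 0.2 gives 5/x = 5 and x = 1.

x = 1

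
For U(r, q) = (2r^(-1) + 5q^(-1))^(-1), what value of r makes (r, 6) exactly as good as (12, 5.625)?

r = 9

U depends on (r, q) only through S = 2r^(-1) + 5q^(-1), so equal utility means equal S. At (12, 5.625): S = 19/18.
With q = 6: 5·6^(-1) = 5/6, so 2r^(-1) = 19/18 − 5/6 = 2/9, i.e. r^(-1) = 1/9.
Hence r = 1/(1/9) = 9.
Check: U(9, 6) = 0.9474.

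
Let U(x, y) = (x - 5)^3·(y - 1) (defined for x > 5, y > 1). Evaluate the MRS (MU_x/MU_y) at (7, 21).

MU_x = 3·(x−5)^2·(y−1), MU_y = (x−5)^3.
MRS = (3/1)·(y−1)/(x−5).
At (7, 21): MRS = 30.
The indifference curve has slope −30 at this bundle.

MRS = 30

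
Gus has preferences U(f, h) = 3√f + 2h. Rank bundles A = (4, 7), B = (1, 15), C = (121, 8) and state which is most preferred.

Evaluate utility at each bundle:
U(A) = 20.000.
U(B) = 33.000.
U(C) = 49.000.
Highest utility is C, so C ≻ B ≻ A.

Bundle C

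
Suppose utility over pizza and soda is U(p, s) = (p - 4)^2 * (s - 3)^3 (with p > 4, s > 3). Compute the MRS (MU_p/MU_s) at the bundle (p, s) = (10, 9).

MU_p = 2·(p−4)·(s−3)^3, MU_s = 3·(p−4)^2·(s−3)^2.
MRS = (2/3)·(s−3)/(p−4).
At (10, 9): MRS = 2/3.
So at (10, 9) the consumer would give up 2/3 units of s for one more unit of p.

MRS = 2/3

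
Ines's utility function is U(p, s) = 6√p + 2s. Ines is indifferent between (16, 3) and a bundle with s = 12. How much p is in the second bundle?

p = 1

U(16, 3) = 30.
Set U(p, 12) = 30 and solve.
With s = 12: 6√p = 30 − 2·12 = 6, so √p = 1 and p = 1.
Check: U(1, 12) = 30.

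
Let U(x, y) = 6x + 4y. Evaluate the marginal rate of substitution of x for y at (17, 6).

MU_x = 6, MU_y = 4, so MRS = 6/4 = 1.5 at every bundle.
At (17, 6): MRS = 1.5.
That is, one extra unit of x is worth 1.5 units of y at the margin.

MRS = 1.5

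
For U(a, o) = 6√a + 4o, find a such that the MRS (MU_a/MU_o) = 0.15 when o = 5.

MU_a = 6/(2√a), MU_o = 4.
MRS = 6/(2√a) ÷ 4.
MRS depends only on a: 0.75/√a = 0.15 ⇒ √a = 0.75/0.15 = 5 ⇒ a = 25.

a = 25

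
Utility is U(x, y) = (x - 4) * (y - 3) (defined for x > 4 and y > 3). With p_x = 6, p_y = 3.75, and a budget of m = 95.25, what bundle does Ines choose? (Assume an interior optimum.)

x* = 9, y* = 11

MU_x = (y−3), MU_y = (x−4).
MRS = (y−3)/(x−4).
Tangency: set MRS = p_x/p_y = 6/3.75 = 1.6.
So (y − 3)/(x − 4) = 1.6, i.e. (y − 3) = 1.6·(x − 4).
Rewrite the budget in excess-of-subsistence terms: 6·(x − 4) + 3.75·(y − 3) = 95.25 − 6·4 − 3.75·3 = 60.
Substituting, 12·(x − 4) = 60, so x − 4 = 5 and x* = 9.
Then y − 3 = 1.6·5 = 8, so y* = 11.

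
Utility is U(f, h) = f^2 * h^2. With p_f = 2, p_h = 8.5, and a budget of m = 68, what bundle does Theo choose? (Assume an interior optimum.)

MU_f = 2·f·h^2 and MU_h = 2·f^2·h.
MRS = MU_f/MU_h = h/f.
Tangency: set MRS = p_f/p_h = 2/8.5 = 4/17.
So h/f = 4/17, i.e. h = (4/17)·f.
Substitute into the budget 2·f + 8.5·h = 68: 4·f = 68, so f* = 17.
Then h* = (4/17)·17 = 4.

f* = 17, h* = 4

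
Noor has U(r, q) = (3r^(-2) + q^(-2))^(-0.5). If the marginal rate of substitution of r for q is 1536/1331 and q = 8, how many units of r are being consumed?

For CES with ρ = -2, MRS = (3/1)·(q/r)^3.
Setting (3/1)·(8/r)^3 = 1536/1331 gives (8/r)^3 = 512/1331, so 8/r = 8/11 and r = 11.

r = 11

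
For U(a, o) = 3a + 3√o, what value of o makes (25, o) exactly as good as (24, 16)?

U(24, 16) = 84.
Set U(25, o) = 84 and solve.
With a = 25: 3√o = 84 − 3·25 = 9, so √o = 3 and o = 9.
Check: U(25, 9) = 84.

o = 9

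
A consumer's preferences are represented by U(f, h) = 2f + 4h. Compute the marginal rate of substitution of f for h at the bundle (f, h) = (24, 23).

MU_f = 2, MU_h = 4, so MRS = 2/4 = 0.5 at every bundle.
At (24, 23): MRS = 0.5.
That is, one extra unit of f is worth 0.5 units of h at the margin.

MRS = 0.5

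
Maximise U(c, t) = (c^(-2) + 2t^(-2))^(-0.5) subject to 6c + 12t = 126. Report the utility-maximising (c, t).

For CES with ρ = -2, MRS = (1/2)·(t/c)^3.
Tangency: set MRS = p_c/p_t = 6/12 = 0.5.
So (t/c)^3 = 1; taking the cube root, t/c = 1, i.e. t = c.
Substitute into the budget 6·c + 12·t = 126: 18·c = 126, so c* = 7 and t* = 7.

c* = 7, t* = 7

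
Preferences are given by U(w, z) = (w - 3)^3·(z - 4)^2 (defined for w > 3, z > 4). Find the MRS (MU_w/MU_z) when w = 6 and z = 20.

MU_w = 3·(w−3)^2·(z−4)^2, MU_z = 2·(w−3)^3·(z−4).
MRS = (3/2)·(z−4)/(w−3).
At (6, 20): MRS = 8.
That is, one extra unit of w is worth 8 units of z at the margin.

MRS = 8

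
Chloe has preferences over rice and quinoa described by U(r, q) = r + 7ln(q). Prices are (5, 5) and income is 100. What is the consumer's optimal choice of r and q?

r* = 13, q* = 7

MU_r = 1, MU_q = 7/q.
MRS = 1 ÷ (7/q).
Tangency: set MRS = p_r/p_q = 5/5 = 1.
MRS depends only on q: (1/7)·q = 1 ⇒ q* = 1/(1/7) = 7.
From the budget, 5·r = 100 − 5·7 = 65, so r* = 13.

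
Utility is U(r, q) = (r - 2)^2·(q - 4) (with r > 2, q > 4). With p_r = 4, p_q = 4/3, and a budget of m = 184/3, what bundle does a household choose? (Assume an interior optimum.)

MU_r = 2·(r−2)·(q−4), MU_q = (r−2)^2.
MRS = (2/1)·(q−4)/(r−2).
Tangency: set MRS = p_r/p_q = 4/(4/3) = 3.
So (2/1)·(q − 4)/(r − 2) = 3, i.e. (q − 4) = 1.5·(r − 2).
Rewrite the budget in excess-of-subsistence terms: 4·(r − 2) + (4/3)·(q − 4) = 184/3 − 4·2 − (4/3)·4 = 48.
Substituting, 6·(r − 2) = 48, so r − 2 = 8 and r* = 10.
Then q − 4 = 1.5·8 = 12, so q* = 16.

r* = 10, q* = 16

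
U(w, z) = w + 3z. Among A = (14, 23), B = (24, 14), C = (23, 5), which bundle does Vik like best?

Bundle A

Evaluate utility at each bundle:
U(A) = 83.
U(B) = 66.
U(C) = 38.
Highest utility is A, so A ≻ B ≻ C.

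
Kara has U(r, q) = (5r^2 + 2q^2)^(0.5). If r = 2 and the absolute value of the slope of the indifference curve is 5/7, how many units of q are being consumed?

q = 7

For CES with ρ = 2, MRS = (5/2)·(q/r)^(-1).
Setting (5/2)·(q/2)^(-1) = 5/7 gives (q/2)^(-1) = 2/7, so q/2 = 3.5 and q = 7.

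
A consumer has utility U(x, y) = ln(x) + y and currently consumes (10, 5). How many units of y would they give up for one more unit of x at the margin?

MU_x = 1/x, MU_y = 1.
MRS = 1/x ÷ 1.
At (10, 5): MRS = 0.1.
That is, one extra unit of x is worth 0.1 units of y at the margin.

MRS = 0.1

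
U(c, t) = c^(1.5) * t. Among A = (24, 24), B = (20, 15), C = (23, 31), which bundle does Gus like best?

Evaluate utility at each bundle:
U(A) = 2821.812.
U(B) = 1341.641.
U(C) = 3419.428.
Highest utility is C, so C ≻ A ≻ B.

Bundle C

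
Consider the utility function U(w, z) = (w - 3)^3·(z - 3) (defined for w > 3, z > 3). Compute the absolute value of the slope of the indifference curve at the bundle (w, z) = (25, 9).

MU_w = 3·(w−3)^2·(z−3), MU_z = (w−3)^3.
MRS = (3/1)·(z−3)/(w−3).
At (25, 9): MRS = 9/11.
The indifference curve has slope −9/11 at this bundle.

MRS = 9/11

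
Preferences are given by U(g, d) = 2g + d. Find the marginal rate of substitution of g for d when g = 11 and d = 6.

MU_g = 2, MU_d = 1, so MRS = 2/1 = 2 at every bundle.
At (11, 6): MRS = 2.
The indifference curve has slope −2 at this bundle.

MRS = 2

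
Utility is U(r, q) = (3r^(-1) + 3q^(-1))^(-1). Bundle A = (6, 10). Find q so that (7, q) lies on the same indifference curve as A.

q = 105/13

U depends on (r, q) only through S = 3r^(-1) + 3q^(-1), so equal utility means equal S. At (6, 10): S = 0.8.
With r = 7: 3·7^(-1) = 3/7, so 3q^(-1) = 0.8 − 3/7 = 13/35, i.e. q^(-1) = 13/105.
Hence q = 1/(13/105) = 105/13.
Check: U(7, 105/13) = 1.25.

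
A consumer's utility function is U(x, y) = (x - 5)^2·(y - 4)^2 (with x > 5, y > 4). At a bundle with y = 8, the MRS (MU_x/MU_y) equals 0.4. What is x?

MU_x = 2·(x−5)·(y−4)^2, MU_y = 2·(x−5)^2·(y−4).
MRS = (y−4)/(x−5).
Substitute y = 8: MRS = 4/(x − 5). Setting this equal to 0.4 gives x − 5 = 4/0.4 = 10, so x = 15.

x = 15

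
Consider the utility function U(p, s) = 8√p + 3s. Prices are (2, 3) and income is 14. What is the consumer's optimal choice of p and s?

MU_p = 8/(2√p), MU_s = 3.
MRS = 8/(2√p) ÷ 3.
Tangency: set MRS = p_p/p_s = 2/3.
MRS depends only on p: (4/3)/√p = 2/3 ⇒ √p = (4/3)/(2/3) = 2 ⇒ p* = 4.
From the budget, 3·s = 14 − 2·4 = 6, so s* = 2.

p* = 4, s* = 2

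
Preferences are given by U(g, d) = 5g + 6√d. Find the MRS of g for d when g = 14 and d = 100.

MU_g = 5, MU_d = 6/(2√d).
MRS = 5 ÷ (6/(2√d)).
At (14, 100): MRS = 50/3.
So at (14, 100) the consumer would give up 50/3 units of d for one more unit of g.

MRS = 50/3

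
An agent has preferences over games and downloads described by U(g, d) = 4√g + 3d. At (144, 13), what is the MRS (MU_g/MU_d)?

MU_g = 4/(2√g), MU_d = 3.
MRS = 4/(2√g) ÷ 3.
At (144, 13): MRS = 1/18.
That is, one extra unit of g is worth 1/18 units of d at the margin.

MRS = 1/18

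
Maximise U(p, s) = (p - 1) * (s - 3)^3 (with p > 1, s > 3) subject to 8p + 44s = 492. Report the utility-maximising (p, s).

p* = 12, s* = 9

MU_p = (s−3)^3, MU_s = 3·(p−1)·(s−3)^2.
MRS = (1/3)·(s−3)/(p−1).
Tangency: set MRS = p_p/p_s = 8/44 = 2/11.
So (1/3)·(s − 3)/(p − 1) = 2/11, i.e. (s − 3) = (6/11)·(p − 1).
Rewrite the budget in excess-of-subsistence terms: 8·(p − 1) + 44·(s − 3) = 492 − 8·1 − 44·3 = 352.
Substituting, 32·(p − 1) = 352, so p − 1 = 11 and p* = 12.
Then s − 3 = (6/11)·11 = 6, so s* = 9.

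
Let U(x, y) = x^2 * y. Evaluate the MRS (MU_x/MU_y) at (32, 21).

MRS = 21/16

MU_x = 2·x·y and MU_y = x^2.
MRS = MU_x/MU_y = (2/1)·y/x.
At (32, 21): MRS = 21/16.
The indifference curve has slope −21/16 at this bundle.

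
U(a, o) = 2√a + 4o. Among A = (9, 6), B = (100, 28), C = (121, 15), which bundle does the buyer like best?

Evaluate utility at each bundle:
U(A) = 30.000.
U(B) = 132.000.
U(C) = 82.000.
Highest utility is B, so B ≻ C ≻ A.

Bundle B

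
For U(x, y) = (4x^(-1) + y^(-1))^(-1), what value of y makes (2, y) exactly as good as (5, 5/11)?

U depends on (x, y) only through S = 4x^(-1) + y^(-1), so equal utility means equal S. At (5, 5/11): S = 3.
With x = 2: 4·2^(-1) = 2, so y^(-1) = 3 − 2 = 1.
Hence y = 1/1 = 1.
Check: U(2, 1) = 0.3333.

y = 1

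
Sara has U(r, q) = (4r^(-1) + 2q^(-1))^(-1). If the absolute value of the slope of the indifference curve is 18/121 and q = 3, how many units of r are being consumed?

r = 11

For CES with ρ = -1, MRS = (4/2)·(q/r)^2.
Setting (4/2)·(3/r)^2 = 18/121 gives (3/r)^2 = 9/121, so 3/r = 3/11 and r = 11.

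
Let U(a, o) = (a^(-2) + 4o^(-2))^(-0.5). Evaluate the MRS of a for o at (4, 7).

For CES with ρ = -2, MRS = (1/4)·(o/a)^3.
At (4, 7): MRS = 343/256.
So at (4, 7) the consumer would give up 343/256 units of o for one more unit of a.

MRS = 343/256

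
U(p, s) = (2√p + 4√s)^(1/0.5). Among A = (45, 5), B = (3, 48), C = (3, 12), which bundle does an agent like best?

Evaluate utility at each bundle:
U(A) = 500.000.
U(B) = 972.000.
U(C) = 300.000.
Highest utility is B, so B ≻ A ≻ C.

Bundle B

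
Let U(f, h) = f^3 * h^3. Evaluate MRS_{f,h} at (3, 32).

MRS = 32/3

MU_f = 3·f^2·h^3 and MU_h = 3·f^3·h^2.
MRS = MU_f/MU_h = h/f.
At (3, 32): MRS = 32/3.
That is, one extra unit of f is worth 32/3 units of h at the margin.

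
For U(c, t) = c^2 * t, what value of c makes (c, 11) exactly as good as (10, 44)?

U(10, 44) = 4400.
Set U(c, 11) = 4400 and solve.
With t = 11: c^2 = 4400/11 = 400; taking the square root, c = 20.
Check: U(20, 11) = 4400.

c = 20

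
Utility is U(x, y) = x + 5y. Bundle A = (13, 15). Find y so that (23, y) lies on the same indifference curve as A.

U(13, 15) = 88.
Set U(23, y) = 88 and solve.
23 + 5y = 88 ⇒ 5y = 65 ⇒ y = 13.
Check: U(23, 13) = 88.

y = 13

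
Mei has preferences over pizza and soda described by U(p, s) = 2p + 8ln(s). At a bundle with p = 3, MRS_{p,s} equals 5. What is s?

s = 20

MU_p = 2, MU_s = 8/s.
MRS = 2 ÷ (8/s).
MRS depends only on s: 0.25·s = 5 ⇒ s = 5/0.25 = 20.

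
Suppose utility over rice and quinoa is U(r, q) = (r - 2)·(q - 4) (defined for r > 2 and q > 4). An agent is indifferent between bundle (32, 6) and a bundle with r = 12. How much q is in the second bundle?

U(32, 6) = 60.
Set U(12, q) = 60 and solve.
With r = 12: (12 − 2) = 10, so (q − 4) = 60/10 = 6.
So q = 4 + 6 = 10.
Check: U(12, 10) = 60.

q = 10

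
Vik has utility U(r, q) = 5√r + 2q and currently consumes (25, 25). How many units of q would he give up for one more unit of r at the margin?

MU_r = 5/(2√r), MU_q = 2.
MRS = 5/(2√r) ÷ 2.
At (25, 25): MRS = 0.25.
That is, one extra unit of r is worth 0.25 units of q at the margin.

MRS = 0.25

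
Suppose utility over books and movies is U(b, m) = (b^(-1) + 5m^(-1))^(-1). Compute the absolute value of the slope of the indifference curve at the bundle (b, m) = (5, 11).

For CES with ρ = -1, MRS = (1/5)·(m/b)^2.
At (5, 11): MRS = 121/125.
So at (5, 11) the consumer would give up 121/125 units of m for one more unit of b.

MRS = 121/125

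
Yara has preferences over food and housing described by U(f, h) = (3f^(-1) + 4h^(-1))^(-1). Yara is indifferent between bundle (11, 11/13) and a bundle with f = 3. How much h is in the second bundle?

h = 1

U depends on (f, h) only through S = 3f^(-1) + 4h^(-1), so equal utility means equal S. At (11, 11/13): S = 5.
With f = 3: 3·3^(-1) = 1, so 4h^(-1) = 5 − 1 = 4, i.e. h^(-1) = 1.
Hence h = 1/1 = 1.
Check: U(3, 1) = 0.2.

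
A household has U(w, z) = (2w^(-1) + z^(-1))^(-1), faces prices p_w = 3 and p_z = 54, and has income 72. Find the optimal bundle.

w* = 6, z* = 1

For CES with ρ = -1, MRS = (2/1)·(z/w)^2.
Tangency: set MRS = p_w/p_z = 3/54 = 1/18.
So (z/w)^2 = 1/36; taking the square root, z/w = 1/6, i.e. z = (1/6)·w.
Substitute into the budget 3·w + 54·z = 72: 12·w = 72, so w* = 6 and z* = (1/6)·6 = 1.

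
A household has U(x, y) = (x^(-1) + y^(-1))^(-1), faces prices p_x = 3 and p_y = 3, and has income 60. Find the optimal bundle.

For CES with ρ = -1, MRS = (y/x)^2.
Tangency: set MRS = p_x/p_y = 3/3 = 1.
So (y/x)^2 = 1; taking the square root, y/x = 1, i.e. y = x.
Substitute into the budget 3·x + 3·y = 60: 6·x = 60, so x* = 10 and y* = 10.

x* = 10, y* = 10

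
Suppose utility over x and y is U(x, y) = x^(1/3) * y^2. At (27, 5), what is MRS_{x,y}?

MU_x = 1/3·x^(-2/3)·y^2 and MU_y = 2·x^(1/3)·y.
MRS = MU_x/MU_y = (1/6)·y/x.
At (27, 5): MRS = 5/162.
So at (27, 5) the consumer would give up 5/162 units of y for one more unit of x.

MRS = 5/162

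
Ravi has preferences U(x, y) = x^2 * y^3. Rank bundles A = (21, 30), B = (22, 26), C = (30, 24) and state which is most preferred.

Bundle C

Evaluate utility at each bundle:
U(A) = 11907000.
U(B) = 8506784.
U(C) = 12441600.
Highest utility is C, so C ≻ A ≻ B.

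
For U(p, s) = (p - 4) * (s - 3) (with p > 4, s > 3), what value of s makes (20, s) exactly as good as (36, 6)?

s = 9

U(36, 6) = 96.
Set U(20, s) = 96 and solve.
With p = 20: (20 − 4) = 16, so (s − 3) = 96/16 = 6.
So s = 3 + 6 = 9.
Check: U(20, 9) = 96.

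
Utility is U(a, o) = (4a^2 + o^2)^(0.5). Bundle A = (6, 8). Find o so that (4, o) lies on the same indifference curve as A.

U depends on (a, o) only through S = 4a^2 + o^2, so equal utility means equal S. At (6, 8): S = 208.
With a = 4: 4·4^2 = 64, so o^2 = 208 − 64 = 144.
Hence o = √144 = 12.
Check: U(4, 12) = 14.4222.

o = 12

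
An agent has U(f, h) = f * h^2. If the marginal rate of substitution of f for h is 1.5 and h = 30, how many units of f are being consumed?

MU_f = h^2 and MU_h = 2·f·h.
MRS = MU_f/MU_h = (1/2)·h/f.
Substitute h = 30: MRS = 15/f. Setting 15/f = 1.5 gives f = 15/1.5 = 10.

f = 10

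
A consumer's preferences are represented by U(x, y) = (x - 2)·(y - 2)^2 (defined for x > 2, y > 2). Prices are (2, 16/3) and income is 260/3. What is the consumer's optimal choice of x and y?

MU_x = (y−2)^2, MU_y = 2·(x−2)·(y−2).
MRS = (1/2)·(y−2)/(x−2).
Tangency: set MRS = p_x/p_y = 2/(16/3) = 0.375.
So (1/2)·(y − 2)/(x − 2) = 0.375, i.e. (y − 2) = 0.75·(x − 2).
Rewrite the budget in excess-of-subsistence terms: 2·(x − 2) + (16/3)·(y − 2) = 260/3 − 2·2 − (16/3)·2 = 72.
Substituting, 6·(x − 2) = 72, so x − 2 = 12 and x* = 14.
Then y − 2 = 0.75·12 = 9, so y* = 11.

x* = 14, y* = 11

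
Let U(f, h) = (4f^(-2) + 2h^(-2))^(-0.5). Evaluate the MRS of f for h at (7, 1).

MRS = 2/343

For CES with ρ = -2, MRS = (4/2)·(h/f)^3.
At (7, 1): MRS = 2/343.
That is, one extra unit of f is worth 2/343 units of h at the margin.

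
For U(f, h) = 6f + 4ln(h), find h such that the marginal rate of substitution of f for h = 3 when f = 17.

MU_f = 6, MU_h = 4/h.
MRS = 6 ÷ (4/h).
MRS depends only on h: 1.5·h = 3 ⇒ h = 3/1.5 = 2.

h = 2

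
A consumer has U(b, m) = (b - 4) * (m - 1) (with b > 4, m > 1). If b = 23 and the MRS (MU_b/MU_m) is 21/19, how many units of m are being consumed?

m = 22

MU_b = (m−1), MU_m = (b−4).
MRS = (m−1)/(b−4).
Substitute b = 23: MRS = (m − 1)/19. Setting this equal to 21/19 gives m − 1 = (21/19)·19 = 21, so m = 22.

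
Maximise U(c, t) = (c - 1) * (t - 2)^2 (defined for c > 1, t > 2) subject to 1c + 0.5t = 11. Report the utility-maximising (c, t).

c* = 4, t* = 14

MU_c = (t−2)^2, MU_t = 2·(c−1)·(t−2).
MRS = (1/2)·(t−2)/(c−1).
Tangency: set MRS = p_c/p_t = 1/0.5 = 2.
So (1/2)·(t − 2)/(c − 1) = 2, i.e. (t − 2) = 4·(c − 1).
Rewrite the budget in excess-of-subsistence terms: 1·(c − 1) + 0.5·(t − 2) = 11 − 1·1 − 0.5·2 = 9.
Substituting, 3·(c − 1) = 9, so c − 1 = 3 and c* = 4.
Then t − 2 = 4·3 = 12, so t* = 14.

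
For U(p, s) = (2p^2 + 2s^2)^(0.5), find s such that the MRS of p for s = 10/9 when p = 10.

For CES with ρ = 2, MRS = (s/p)^(-1).
Setting (s/10)^(-1) = 10/9 gives s/10 = 0.9 and s = 9.

s = 9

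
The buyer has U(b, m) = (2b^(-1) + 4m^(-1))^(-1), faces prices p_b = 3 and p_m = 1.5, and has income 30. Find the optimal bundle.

For CES with ρ = -1, MRS = (2/4)·(m/b)^2.
Tangency: set MRS = p_b/p_m = 3/1.5 = 2.
So (m/b)^2 = 4; taking the square root, m/b = 2, i.e. m = 2·b.
Substitute into the budget 3·b + 1.5·m = 30: 6·b = 30, so b* = 5 and m* = 2·5 = 10.

b* = 5, m* = 10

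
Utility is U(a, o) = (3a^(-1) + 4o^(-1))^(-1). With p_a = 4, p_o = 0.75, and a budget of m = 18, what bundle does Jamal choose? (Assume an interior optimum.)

a* = 3, o* = 8

For CES with ρ = -1, MRS = (3/4)·(o/a)^2.
Tangency: set MRS = p_a/p_o = 4/0.75 = 16/3.
So (o/a)^2 = 64/9; taking the square root, o/a = 8/3, i.e. o = (8/3)·a.
Substitute into the budget 4·a + 0.75·o = 18: 6·a = 18, so a* = 3 and o* = (8/3)·3 = 8.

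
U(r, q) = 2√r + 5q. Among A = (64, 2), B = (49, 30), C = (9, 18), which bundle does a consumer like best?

Bundle B

Evaluate utility at each bundle:
U(A) = 26.000.
U(B) = 164.000.
U(C) = 96.000.
Highest utility is B, so B ≻ C ≻ A.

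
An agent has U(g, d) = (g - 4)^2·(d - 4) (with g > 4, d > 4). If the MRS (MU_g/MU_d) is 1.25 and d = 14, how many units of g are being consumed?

MU_g = 2·(g−4)·(d−4), MU_d = (g−4)^2.
MRS = (2/1)·(d−4)/(g−4).
Substitute d = 14: MRS = 20/(g − 4). Setting this equal to 1.25 gives g − 4 = 20/1.25 = 16, so g = 20.

g = 20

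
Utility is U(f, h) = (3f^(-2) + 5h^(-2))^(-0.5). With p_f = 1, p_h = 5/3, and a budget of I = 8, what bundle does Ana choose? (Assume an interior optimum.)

f* = 3, h* = 3

For CES with ρ = -2, MRS = (3/5)·(h/f)^3.
Tangency: set MRS = p_f/p_h = 1/(5/3) = 0.6.
So (h/f)^3 = 1; taking the cube root, h/f = 1, i.e. h = f.
Substitute into the budget 1·f + (5/3)·h = 8: (8/3)·f = 8, so f* = 3 and h* = 3.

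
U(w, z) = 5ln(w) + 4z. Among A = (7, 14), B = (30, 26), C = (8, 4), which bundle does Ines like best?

Evaluate utility at each bundle:
U(A) = 65.730.
U(B) = 121.006.
U(C) = 26.397.
Highest utility is B, so B ≻ A ≻ C.

Bundle B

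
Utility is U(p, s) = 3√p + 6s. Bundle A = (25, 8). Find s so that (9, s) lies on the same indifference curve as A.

s = 9

U(25, 8) = 63.
Set U(9, s) = 63 and solve.
With p = 9: √9 = 3, so 6s = 63 − 3·3 = 54 and s = 9.
Check: U(9, 9) = 63.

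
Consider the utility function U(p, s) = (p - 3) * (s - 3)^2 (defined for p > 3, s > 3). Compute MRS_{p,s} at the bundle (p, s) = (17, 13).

MRS = 5/14

MU_p = (s−3)^2, MU_s = 2·(p−3)·(s−3).
MRS = (1/2)·(s−3)/(p−3).
At (17, 13): MRS = 5/14.
So at (17, 13) the consumer would give up 5/14 units of s for one more unit of p.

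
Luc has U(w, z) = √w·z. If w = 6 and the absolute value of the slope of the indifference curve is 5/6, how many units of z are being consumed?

z = 10

MU_w = 0.5·w^(-0.5)·z and MU_z = √w.
MRS = MU_w/MU_z = (0.5)·z/w.
Substitute w = 6: MRS = z/12. Setting z/12 = 5/6 gives z = (5/6)·12 = 10.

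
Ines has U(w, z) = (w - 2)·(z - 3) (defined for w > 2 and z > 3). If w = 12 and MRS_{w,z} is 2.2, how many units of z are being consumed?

MU_w = (z−3), MU_z = (w−2).
MRS = (z−3)/(w−2).
Substitute w = 12: MRS = (z − 3)/10. Setting this equal to 2.2 gives z − 3 = 2.2·10 = 22, so z = 25.

z = 25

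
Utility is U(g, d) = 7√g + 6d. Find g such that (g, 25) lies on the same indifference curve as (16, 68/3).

g = 4

U(16, 68/3) = 164.
Set U(g, 25) = 164 and solve.
With d = 25: 7√g = 164 − 6·25 = 14, so √g = 2 and g = 4.
Check: U(4, 25) = 164.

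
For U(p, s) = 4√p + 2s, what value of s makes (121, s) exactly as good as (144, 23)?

s = 25

U(144, 23) = 94.
Set U(121, s) = 94 and solve.
With p = 121: √121 = 11, so 2s = 94 − 4·11 = 50 and s = 25.
Check: U(121, 25) = 94.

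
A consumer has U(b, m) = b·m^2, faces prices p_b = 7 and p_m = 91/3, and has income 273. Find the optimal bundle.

MU_b = m^2 and MU_m = 2·b·m.
MRS = MU_b/MU_m = (1/2)·m/b.
Tangency: set MRS = p_b/p_m = 7/(91/3) = 3/13.
So (1/2)·m/b = 3/13, i.e. m = (6/13)·b.
Substitute into the budget 7·b + (91/3)·m = 273: 21·b = 273, so b* = 13.
Then m* = (6/13)·13 = 6.

b* = 13, m* = 6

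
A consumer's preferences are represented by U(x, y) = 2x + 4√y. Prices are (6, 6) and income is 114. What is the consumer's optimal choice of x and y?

x* = 18, y* = 1

MU_x = 2, MU_y = 4/(2√y).
MRS = 2 ÷ (4/(2√y)).
Tangency: set MRS = p_x/p_y = 6/6 = 1.
MRS depends only on y: √y = 1 ⇒ √y = 1 ⇒ y* = 1.
From the budget, 6·x = 114 − 6·1 = 108, so x* = 18.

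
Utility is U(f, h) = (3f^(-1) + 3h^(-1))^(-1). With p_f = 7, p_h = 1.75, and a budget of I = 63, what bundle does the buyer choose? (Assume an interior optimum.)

f* = 6, h* = 12

For CES with ρ = -1, MRS = (h/f)^2.
Tangency: set MRS = p_f/p_h = 7/1.75 = 4.
So (h/f)^2 = 4; taking the square root, h/f = 2, i.e. h = 2·f.
Substitute into the budget 7·f + 1.75·h = 63: 10.5·f = 63, so f* = 6 and h* = 2·6 = 12.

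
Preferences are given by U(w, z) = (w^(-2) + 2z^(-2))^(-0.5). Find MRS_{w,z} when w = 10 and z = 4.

MRS = 4/125

For CES with ρ = -2, MRS = (1/2)·(z/w)^3.
At (10, 4): MRS = 4/125.
The indifference curve has slope −4/125 at this bundle.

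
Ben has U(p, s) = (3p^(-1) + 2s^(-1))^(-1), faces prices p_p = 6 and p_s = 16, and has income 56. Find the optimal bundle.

For CES with ρ = -1, MRS = (3/2)·(s/p)^2.
Tangency: set MRS = p_p/p_s = 6/16 = 0.375.
So (s/p)^2 = 0.25; taking the square root, s/p = 0.5, i.e. s = 0.5·p.
Substitute into the budget 6·p + 16·s = 56: 14·p = 56, so p* = 4 and s* = 0.5·4 = 2.

p* = 4, s* = 2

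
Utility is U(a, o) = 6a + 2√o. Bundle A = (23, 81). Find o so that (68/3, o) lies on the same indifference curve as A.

U(23, 81) = 156.
Set U(68/3, o) = 156 and solve.
With a = 68/3: 2√o = 156 − 6·68/3 = 20, so √o = 10 and o = 100.
Check: U(68/3, 100) = 156.

o = 100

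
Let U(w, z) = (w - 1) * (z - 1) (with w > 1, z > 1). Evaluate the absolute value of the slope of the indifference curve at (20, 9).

MU_w = (z−1), MU_z = (w−1).
MRS = (z−1)/(w−1).
At (20, 9): MRS = 8/19.
The indifference curve has slope −8/19 at this bundle.

MRS = 8/19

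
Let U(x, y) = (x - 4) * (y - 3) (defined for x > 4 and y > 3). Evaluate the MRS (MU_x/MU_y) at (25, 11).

MRS = 8/21

MU_x = (y−3), MU_y = (x−4).
MRS = (y−3)/(x−4).
At (25, 11): MRS = 8/21.
That is, one extra unit of x is worth 8/21 units of y at the margin.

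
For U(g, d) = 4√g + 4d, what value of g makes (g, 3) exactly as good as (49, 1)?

U(49, 1) = 32.
Set U(g, 3) = 32 and solve.
With d = 3: 4√g = 32 − 4·3 = 20, so √g = 5 and g = 25.
Check: U(25, 3) = 32.

g = 25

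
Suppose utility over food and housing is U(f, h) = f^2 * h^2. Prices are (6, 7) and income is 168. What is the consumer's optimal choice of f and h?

f* = 14, h* = 12

MU_f = 2·f·h^2 and MU_h = 2·f^2·h.
MRS = MU_f/MU_h = h/f.
Tangency: set MRS = p_f/p_h = 6/7.
So h/f = 6/7, i.e. h = (6/7)·f.
Substitute into the budget 6·f + 7·h = 168: 12·f = 168, so f* = 14.
Then h* = (6/7)·14 = 12.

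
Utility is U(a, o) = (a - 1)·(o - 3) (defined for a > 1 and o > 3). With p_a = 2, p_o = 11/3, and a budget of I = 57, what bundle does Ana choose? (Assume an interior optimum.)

MU_a = (o−3), MU_o = (a−1).
MRS = (o−3)/(a−1).
Tangency: set MRS = p_a/p_o = 2/(11/3) = 6/11.
So (o − 3)/(a − 1) = 6/11, i.e. (o − 3) = (6/11)·(a − 1).
Rewrite the budget in excess-of-subsistence terms: 2·(a − 1) + (11/3)·(o − 3) = 57 − 2·1 − (11/3)·3 = 44.
Substituting, 4·(a − 1) = 44, so a − 1 = 11 and a* = 12.
Then o − 3 = (6/11)·11 = 6, so o* = 9.

a* = 12, o* = 9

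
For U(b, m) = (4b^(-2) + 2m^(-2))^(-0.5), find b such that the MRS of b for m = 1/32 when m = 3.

b = 12

For CES with ρ = -2, MRS = (4/2)·(m/b)^3.
Setting (4/2)·(3/b)^3 = 1/32 gives (3/b)^3 = 1/64, so 3/b = 0.25 and b = 12.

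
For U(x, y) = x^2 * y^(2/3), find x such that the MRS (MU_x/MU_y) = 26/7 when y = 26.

x = 21

MU_x = 2·x·y^(2/3) and MU_y = 2/3·x^2·y^(-1/3).
MRS = MU_x/MU_y = (3)·y/x.
Substitute y = 26: MRS = 78/x. Setting 78/x = 26/7 gives x = 78/(26/7) = 21.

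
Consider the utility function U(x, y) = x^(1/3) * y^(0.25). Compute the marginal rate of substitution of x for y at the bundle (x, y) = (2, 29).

MU_x = 1/3·x^(-2/3)·y^(0.25) and MU_y = 0.25·x^(1/3)·y^(-0.75).
MRS = MU_x/MU_y = (4/3)·y/x.
At (2, 29): MRS = 58/3.
That is, one extra unit of x is worth 58/3 units of y at the margin.

MRS = 58/3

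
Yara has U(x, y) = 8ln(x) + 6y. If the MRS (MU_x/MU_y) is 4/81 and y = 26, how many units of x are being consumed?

x = 27

MU_x = 8/x, MU_y = 6.
MRS = 8/x ÷ 6.
MRS depends only on x: (4/3)/x = 4/81 ⇒ x = (4/3)/(4/81) = 27.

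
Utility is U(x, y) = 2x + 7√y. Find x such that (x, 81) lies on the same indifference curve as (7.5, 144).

x = 18

U(7.5, 144) = 99.
Set U(x, 81) = 99 and solve.
With y = 81: √81 = 9, so 2x = 99 − 7·9 = 36 and x = 18.
Check: U(18, 81) = 99.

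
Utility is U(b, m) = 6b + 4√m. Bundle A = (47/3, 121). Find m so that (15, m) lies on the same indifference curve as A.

m = 144

U(47/3, 121) = 138.
Set U(15, m) = 138 and solve.
With b = 15: 4√m = 138 − 6·15 = 48, so √m = 12 and m = 144.
Check: U(15, 144) = 138.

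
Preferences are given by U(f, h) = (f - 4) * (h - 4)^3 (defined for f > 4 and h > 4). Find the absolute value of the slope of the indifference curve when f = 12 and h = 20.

MRS = 2/3

MU_f = (h−4)^3, MU_h = 3·(f−4)·(h−4)^2.
MRS = (1/3)·(h−4)/(f−4).
At (12, 20): MRS = 2/3.
That is, one extra unit of f is worth 2/3 units of h at the margin.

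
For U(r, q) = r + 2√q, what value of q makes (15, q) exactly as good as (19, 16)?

U(19, 16) = 27.
Set U(15, q) = 27 and solve.
With r = 15: 2√q = 27 − 15 = 12, so √q = 6 and q = 36.
Check: U(15, 36) = 27.

q = 36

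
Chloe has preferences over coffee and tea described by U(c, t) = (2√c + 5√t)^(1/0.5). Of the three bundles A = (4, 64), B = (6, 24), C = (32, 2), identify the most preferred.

Evaluate utility at each bundle:
U(A) = 1936.000.
U(B) = 864.000.
U(C) = 338.000.
Highest utility is A, so A ≻ B ≻ C.

Bundle A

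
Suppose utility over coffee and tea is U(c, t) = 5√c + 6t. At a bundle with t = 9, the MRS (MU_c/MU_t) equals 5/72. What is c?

c = 36

MU_c = 5/(2√c), MU_t = 6.
MRS = 5/(2√c) ÷ 6.
MRS depends only on c: (5/12)/√c = 5/72 ⇒ √c = (5/12)/(5/72) = 6 ⇒ c = 36.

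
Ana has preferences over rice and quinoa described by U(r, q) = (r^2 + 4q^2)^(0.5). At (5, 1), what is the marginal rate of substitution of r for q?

For CES with ρ = 2, MRS = (1/4)·(q/r)^(-1).
At (5, 1): MRS = 1.25.
So at (5, 1) the consumer would give up 1.25 units of q for one more unit of r.

MRS = 1.25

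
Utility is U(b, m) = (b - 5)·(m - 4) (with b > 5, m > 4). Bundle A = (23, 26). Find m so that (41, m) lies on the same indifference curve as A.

U(23, 26) = 396.
Set U(41, m) = 396 and solve.
With b = 41: (41 − 5) = 36, so (m − 4) = 396/36 = 11.
So m = 4 + 11 = 15.
Check: U(41, 15) = 396.

m = 15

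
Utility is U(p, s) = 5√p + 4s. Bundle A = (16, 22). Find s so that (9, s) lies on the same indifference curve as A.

s = 23.25

U(16, 22) = 108.
Set U(9, s) = 108 and solve.
With p = 9: √9 = 3, so 4s = 108 − 5·3 = 93 and s = 23.25.
Check: U(9, 23.25) = 108.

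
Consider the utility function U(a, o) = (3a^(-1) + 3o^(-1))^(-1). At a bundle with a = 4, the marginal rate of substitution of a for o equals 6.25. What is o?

o = 10

For CES with ρ = -1, MRS = (o/a)^2.
Setting (o/4)^2 = 6.25 gives o/4 = 2.5 and o = 10.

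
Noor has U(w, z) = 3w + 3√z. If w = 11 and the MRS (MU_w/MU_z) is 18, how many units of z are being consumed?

MU_w = 3, MU_z = 3/(2√z).
MRS = 3 ÷ (3/(2√z)).
MRS depends only on z: 2·√z = 18 ⇒ √z = 18/2 = 9 ⇒ z = 81.

z = 81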